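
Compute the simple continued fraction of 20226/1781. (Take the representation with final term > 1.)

20226 = 11*1781 + 635
1781 = 2*635 + 511
635 = 1*511 + 124
511 = 4*124 + 15
124 = 8*15 + 4
15 = 3*4 + 3
4 = 1*3 + 1
3 = 3*1 + 0  (stop)
So 20226/1781 = [11; 2, 1, 4, 8, 3, 1, 3].

[11; 2, 1, 4, 8, 3, 1, 3]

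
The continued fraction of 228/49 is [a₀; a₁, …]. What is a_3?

1

228 = 4·49 + 32   →  a_0 = 4
49 = 1·32 + 17   →  a_1 = 1
32 = 1·17 + 15   →  a_2 = 1
17 = 1·15 + 2   →  a_3 = 1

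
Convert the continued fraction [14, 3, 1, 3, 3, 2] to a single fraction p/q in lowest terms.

Fold from the inside: start with 2/1.
  3 + 1/2 = 7/2
  3 + 2/7 = 23/7
  1 + 7/23 = 30/23
  3 + 23/30 = 113/30
  14 + 30/113 = 1612/113

1612/113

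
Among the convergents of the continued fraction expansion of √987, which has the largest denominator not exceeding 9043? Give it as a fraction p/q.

√987 = [31; 2, 2, 2, 62, …] (period length 4).
Convergents:
  p_0/q_0 = 31/1
  p_1/q_1 = 63/2
  p_2/q_2 = 157/5
  p_3/q_3 = 377/12
  p_4/q_4 = 23531/749
  p_5/q_5 = 47439/1510
  p_6/q_6 = 118409/3769
  p_7/q_7 = 284257/9048
q_6 = 3769 ≤ 9043 < 9048 = q_7, so the answer is 118409/3769.

118409/3769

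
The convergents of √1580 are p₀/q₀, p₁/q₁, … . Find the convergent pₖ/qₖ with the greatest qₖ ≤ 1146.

37881/953

√1580 = [39; 1, 2, 1, 78, …] (period length 4).
Convergents:
  p_0/q_0 = 39/1
  p_1/q_1 = 40/1
  p_2/q_2 = 119/3
  p_3/q_3 = 159/4
  p_4/q_4 = 12521/315
  p_5/q_5 = 12680/319
  p_6/q_6 = 37881/953
  p_7/q_7 = 50561/1272
q_6 = 953 ≤ 1146 < 1272 = q_7, so the answer is 37881/953.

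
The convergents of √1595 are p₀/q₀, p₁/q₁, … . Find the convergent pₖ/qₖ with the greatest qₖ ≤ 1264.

50441/1263

√1595 = [39; 1, 14, 1, 78, …] (period length 4).
Convergents:
  p_0/q_0 = 39/1
  p_1/q_1 = 40/1
  p_2/q_2 = 599/15
  p_3/q_3 = 639/16
  p_4/q_4 = 50441/1263
  p_5/q_5 = 51080/1279
q_4 = 1263 ≤ 1264 < 1279 = q_5, so the answer is 50441/1263.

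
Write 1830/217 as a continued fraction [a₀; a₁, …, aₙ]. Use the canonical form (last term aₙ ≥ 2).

1830 = 8*217 + 94
217 = 2*94 + 29
94 = 3*29 + 7
29 = 4*7 + 1
7 = 7*1 + 0  (stop)
So 1830/217 = [8; 2, 3, 4, 7].

[8; 2, 3, 4, 7]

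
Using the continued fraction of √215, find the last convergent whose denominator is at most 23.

√215 = [14; 1, 1, 1, 28, …] (period length 4).
Convergents:
  p_0/q_0 = 14/1
  p_1/q_1 = 15/1
  p_2/q_2 = 29/2
  p_3/q_3 = 44/3
  p_4/q_4 = 1261/86
q_3 = 3 ≤ 23 < 86 = q_4, so the answer is 44/3.

44/3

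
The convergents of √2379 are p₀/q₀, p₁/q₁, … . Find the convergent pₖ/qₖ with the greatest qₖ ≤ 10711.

190759/3911

√2379 = [48; 1, 3, 2, 3, 1, 96, …] (period length 6).
Convergents:
  p_0/q_0 = 48/1
  p_1/q_1 = 49/1
  p_2/q_2 = 195/4
  p_3/q_3 = 439/9
  p_4/q_4 = 1512/31
  p_5/q_5 = 1951/40
  p_6/q_6 = 188808/3871
  p_7/q_7 = 190759/3911
  p_8/q_8 = 761085/15604
q_7 = 3911 ≤ 10711 < 15604 = q_8, so the answer is 190759/3911.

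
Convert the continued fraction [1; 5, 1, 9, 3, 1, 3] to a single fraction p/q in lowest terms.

1063/909

Fold from the inside: start with 3/1.
  1 + 1/3 = 4/3
  3 + 3/4 = 15/4
  9 + 4/15 = 139/15
  1 + 15/139 = 154/139
  5 + 139/154 = 909/154
  1 + 154/909 = 1063/909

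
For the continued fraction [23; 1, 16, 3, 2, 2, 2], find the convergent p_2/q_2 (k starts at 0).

407/17

Using pₖ = aₖpₖ₋₁ + pₖ₋₂, qₖ = aₖqₖ₋₁ + qₖ₋₂ (with p₋₁=1, p₋₂=0, q₋₁=0, q₋₂=1):
  k=0: a=23, p=23, q=1
  k=1: a=1, p=24, q=1
  k=2: a=16, p=407, q=17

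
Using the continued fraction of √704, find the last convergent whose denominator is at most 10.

53/2

√704 = [26; 1, 1, 7, 13, 7, 1, 1, 52, …] (period length 8).
Convergents:
  p_0/q_0 = 26/1
  p_1/q_1 = 27/1
  p_2/q_2 = 53/2
  p_3/q_3 = 398/15
q_2 = 2 ≤ 10 < 15 = q_3, so the answer is 53/2.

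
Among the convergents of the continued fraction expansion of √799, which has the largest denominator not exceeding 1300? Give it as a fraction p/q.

√799 = [28; 3, 1, 3, 56, …] (period length 4).
Convergents:
  p_0/q_0 = 28/1
  p_1/q_1 = 85/3
  p_2/q_2 = 113/4
  p_3/q_3 = 424/15
  p_4/q_4 = 23857/844
  p_5/q_5 = 71995/2547
q_4 = 844 ≤ 1300 < 2547 = q_5, so the answer is 23857/844.

23857/844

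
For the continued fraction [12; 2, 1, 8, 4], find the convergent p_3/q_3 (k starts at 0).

Using pₖ = aₖpₖ₋₁ + pₖ₋₂, qₖ = aₖqₖ₋₁ + qₖ₋₂ (with p₋₁=1, p₋₂=0, q₋₁=0, q₋₂=1):
  k=0: a=12, p=12, q=1
  k=1: a=2, p=25, q=2
  k=2: a=1, p=37, q=3
  k=3: a=8, p=321, q=26

321/26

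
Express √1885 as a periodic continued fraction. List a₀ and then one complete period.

a₀ = ⌊√1885⌋ = 43.
With m₀=0, d₀=1 and mₖ₊₁ = dₖaₖ − mₖ, dₖ₊₁ = (n − mₖ₊₁²)/dₖ, aₖ₊₁ = ⌊(a₀+mₖ₊₁)/dₖ₊₁⌋:
  k=1: m=43, d=36, a=2
  k=2: m=29, d=29, a=2
  k=3: m=29, d=36, a=2
  k=4: m=43, d=1, a=86
d=1 and a=2a₀=86 at k=4, so the next step gives (m, d) = (43, 36) again — its k=1 value — and the period has length 4.

[43; 2, 2, 2, 86]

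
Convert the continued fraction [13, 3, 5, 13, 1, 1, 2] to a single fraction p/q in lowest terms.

14684/1103

Fold from the inside: start with 2/1.
  1 + 1/2 = 3/2
  1 + 2/3 = 5/3
  13 + 3/5 = 68/5
  5 + 5/68 = 345/68
  3 + 68/345 = 1103/345
  13 + 345/1103 = 14684/1103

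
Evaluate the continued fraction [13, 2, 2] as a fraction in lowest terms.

67/5

Fold from the inside: start with 2/1.
  2 + 1/2 = 5/2
  13 + 2/5 = 67/5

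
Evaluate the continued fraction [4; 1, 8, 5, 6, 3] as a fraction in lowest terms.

Using pₖ = aₖpₖ₋₁ + pₖ₋₂ and qₖ = aₖqₖ₋₁ + qₖ₋₂:
  k=0: a=4, p=4, q=1
  k=1: a=1, p=5, q=1
  k=2: a=8, p=44, q=9
  k=3: a=5, p=225, q=46
  k=4: a=6, p=1394, q=285
  k=5: a=3, p=4407, q=901

4407/901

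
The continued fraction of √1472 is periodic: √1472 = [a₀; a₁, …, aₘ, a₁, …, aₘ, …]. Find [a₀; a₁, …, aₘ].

a₀ = ⌊√1472⌋ = 38.
With m₀=0, d₀=1 and mₖ₊₁ = dₖaₖ − mₖ, dₖ₊₁ = (n − mₖ₊₁²)/dₖ, aₖ₊₁ = ⌊(a₀+mₖ₊₁)/dₖ₊₁⌋:
  k=1: m=38, d=28, a=2
  k=2: m=18, d=41, a=1
  k=3: m=23, d=23, a=2
  k=4: m=23, d=41, a=1
  k=5: m=18, d=28, a=2
  k=6: m=38, d=1, a=76
d=1 and a=2a₀=76 at k=6, so the next step gives (m, d) = (38, 28) again — its k=1 value — and the period has length 6.

[38; 2, 1, 2, 1, 2, 76]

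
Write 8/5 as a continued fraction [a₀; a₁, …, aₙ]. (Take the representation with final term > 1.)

[1; 1, 1, 2]

8 = 1*5 + 3
5 = 1*3 + 2
3 = 1*2 + 1
2 = 2*1 + 0  (stop)
So 8/5 = [1; 1, 1, 2].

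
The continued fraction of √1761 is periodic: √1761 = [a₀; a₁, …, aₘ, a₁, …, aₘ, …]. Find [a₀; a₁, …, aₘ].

[41; 1, 26, 1, 82]

a₀ = ⌊√1761⌋ = 41.
With m₀=0, d₀=1 and mₖ₊₁ = dₖaₖ − mₖ, dₖ₊₁ = (n − mₖ₊₁²)/dₖ, aₖ₊₁ = ⌊(a₀+mₖ₊₁)/dₖ₊₁⌋:
  k=1: m=41, d=80, a=1
  k=2: m=39, d=3, a=26
  k=3: m=39, d=80, a=1
  k=4: m=41, d=1, a=82
d=1 and a=2a₀=82 at k=4, so the next step gives (m, d) = (41, 80) again — its k=1 value — and the period has length 4.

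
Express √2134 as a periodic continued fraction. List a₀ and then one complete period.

[46; 5, 8, 5, 92]

a₀ = ⌊√2134⌋ = 46.
With m₀=0, d₀=1 and mₖ₊₁ = dₖaₖ − mₖ, dₖ₊₁ = (n − mₖ₊₁²)/dₖ, aₖ₊₁ = ⌊(a₀+mₖ₊₁)/dₖ₊₁⌋:
  k=1: m=46, d=18, a=5
  k=2: m=44, d=11, a=8
  k=3: m=44, d=18, a=5
  k=4: m=46, d=1, a=92
d=1 and a=2a₀=92 at k=4, so the next step gives (m, d) = (46, 18) again — its k=1 value — and the period has length 4.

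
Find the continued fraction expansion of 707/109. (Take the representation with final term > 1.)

707 = 6×109 + 53
109 = 2×53 + 3
53 = 17×3 + 2
3 = 1×2 + 1
2 = 2×1 + 0  (stop)
So 707/109 = [6; 2, 17, 1, 2].

[6; 2, 17, 1, 2]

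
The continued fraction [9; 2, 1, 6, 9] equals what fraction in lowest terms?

1711/183

Fold from the inside: start with 9/1.
  6 + 1/9 = 55/9
  1 + 9/55 = 64/55
  2 + 55/64 = 183/64
  9 + 64/183 = 1711/183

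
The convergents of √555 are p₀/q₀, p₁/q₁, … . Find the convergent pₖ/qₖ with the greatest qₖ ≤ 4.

√555 = [23; 1, 1, 3, 1, 3, 1, 1, 46, …] (period length 8).
Convergents:
  p_0/q_0 = 23/1
  p_1/q_1 = 24/1
  p_2/q_2 = 47/2
  p_3/q_3 = 165/7
q_2 = 2 ≤ 4 < 7 = q_3, so the answer is 47/2.

47/2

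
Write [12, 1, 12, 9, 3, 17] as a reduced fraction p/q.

Using pₖ = aₖpₖ₋₁ + pₖ₋₂ and qₖ = aₖqₖ₋₁ + qₖ₋₂:
  k=0: a=12, p=12, q=1
  k=1: a=1, p=13, q=1
  k=2: a=12, p=168, q=13
  k=3: a=9, p=1525, q=118
  k=4: a=3, p=4743, q=367
  k=5: a=17, p=82156, q=6357

82156/6357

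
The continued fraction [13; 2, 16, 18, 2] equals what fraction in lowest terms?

Using pₖ = aₖpₖ₋₁ + pₖ₋₂ and qₖ = aₖqₖ₋₁ + qₖ₋₂:
  k=0: a=13, p=13, q=1
  k=1: a=2, p=27, q=2
  k=2: a=16, p=445, q=33
  k=3: a=18, p=8037, q=596
  k=4: a=2, p=16519, q=1225

16519/1225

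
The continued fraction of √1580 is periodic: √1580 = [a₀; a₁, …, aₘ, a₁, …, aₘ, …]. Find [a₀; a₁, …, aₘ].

a₀ = ⌊√1580⌋ = 39.
With m₀=0, d₀=1 and mₖ₊₁ = dₖaₖ − mₖ, dₖ₊₁ = (n − mₖ₊₁²)/dₖ, aₖ₊₁ = ⌊(a₀+mₖ₊₁)/dₖ₊₁⌋:
  k=1: m=39, d=59, a=1
  k=2: m=20, d=20, a=2
  k=3: m=20, d=59, a=1
  k=4: m=39, d=1, a=78
d=1 and a=2a₀=78 at k=4, so the next step gives (m, d) = (39, 59) again — its k=1 value — and the period has length 4.

[39; 1, 2, 1, 78]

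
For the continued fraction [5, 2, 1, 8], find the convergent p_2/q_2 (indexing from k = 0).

Using pₖ = aₖpₖ₋₁ + pₖ₋₂, qₖ = aₖqₖ₋₁ + qₖ₋₂ (with p₋₁=1, p₋₂=0, q₋₁=0, q₋₂=1):
  k=0: a=5, p=5, q=1
  k=1: a=2, p=11, q=2
  k=2: a=1, p=16, q=3

16/3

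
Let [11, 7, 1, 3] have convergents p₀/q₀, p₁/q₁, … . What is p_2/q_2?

Using pₖ = aₖpₖ₋₁ + pₖ₋₂, qₖ = aₖqₖ₋₁ + qₖ₋₂ (with p₋₁=1, p₋₂=0, q₋₁=0, q₋₂=1):
  k=0: a=11, p=11, q=1
  k=1: a=7, p=78, q=7
  k=2: a=1, p=89, q=8

89/8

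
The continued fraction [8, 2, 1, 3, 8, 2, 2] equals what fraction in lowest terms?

3989/477

Fold from the inside: start with 2/1.
  2 + 1/2 = 5/2
  8 + 2/5 = 42/5
  3 + 5/42 = 131/42
  1 + 42/131 = 173/131
  2 + 131/173 = 477/173
  8 + 173/477 = 3989/477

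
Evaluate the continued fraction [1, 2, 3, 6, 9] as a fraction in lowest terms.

577/403

Using pₖ = aₖpₖ₋₁ + pₖ₋₂ and qₖ = aₖqₖ₋₁ + qₖ₋₂:
  k=0: a=1, p=1, q=1
  k=1: a=2, p=3, q=2
  k=2: a=3, p=10, q=7
  k=3: a=6, p=63, q=44
  k=4: a=9, p=577, q=403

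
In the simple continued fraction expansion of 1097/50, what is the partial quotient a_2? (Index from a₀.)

1097 = 21·50 + 47   →  a_0 = 21
50 = 1·47 + 3   →  a_1 = 1
47 = 15·3 + 2   →  a_2 = 15

15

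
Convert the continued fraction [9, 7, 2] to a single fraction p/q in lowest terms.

137/15

Using pₖ = aₖpₖ₋₁ + pₖ₋₂ and qₖ = aₖqₖ₋₁ + qₖ₋₂:
  k=0: a=9, p=9, q=1
  k=1: a=7, p=64, q=7
  k=2: a=2, p=137, q=15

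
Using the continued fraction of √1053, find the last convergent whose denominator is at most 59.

649/20

√1053 = [32; 2, 4, 2, 64, …] (period length 4).
Convergents:
  p_0/q_0 = 32/1
  p_1/q_1 = 65/2
  p_2/q_2 = 292/9
  p_3/q_3 = 649/20
  p_4/q_4 = 41828/1289
q_3 = 20 ≤ 59 < 1289 = q_4, so the answer is 649/20.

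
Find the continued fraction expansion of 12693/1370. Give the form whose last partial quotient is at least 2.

[9; 3, 1, 3, 2, 2, 1, 11]

12693 = 9×1370 + 363
1370 = 3×363 + 281
363 = 1×281 + 82
281 = 3×82 + 35
82 = 2×35 + 12
35 = 2×12 + 11
12 = 1×11 + 1
11 = 11×1 + 0  (stop)
So 12693/1370 = [9; 3, 1, 3, 2, 2, 1, 11].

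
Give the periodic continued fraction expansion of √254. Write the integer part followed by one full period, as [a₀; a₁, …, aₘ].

[15; 1, 14, 1, 30]

a₀ = ⌊√254⌋ = 15.
With m₀=0, d₀=1 and mₖ₊₁ = dₖaₖ − mₖ, dₖ₊₁ = (n − mₖ₊₁²)/dₖ, aₖ₊₁ = ⌊(a₀+mₖ₊₁)/dₖ₊₁⌋:
  k=1: m=15, d=29, a=1
  k=2: m=14, d=2, a=14
  k=3: m=14, d=29, a=1
  k=4: m=15, d=1, a=30
d=1 and a=2a₀=30 at k=4, so the next step gives (m, d) = (15, 29) again — its k=1 value — and the period has length 4.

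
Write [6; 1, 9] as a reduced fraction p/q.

Using pₖ = aₖpₖ₋₁ + pₖ₋₂ and qₖ = aₖqₖ₋₁ + qₖ₋₂:
  k=0: a=6, p=6, q=1
  k=1: a=1, p=7, q=1
  k=2: a=9, p=69, q=10

69/10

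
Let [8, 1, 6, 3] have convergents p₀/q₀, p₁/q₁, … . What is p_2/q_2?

62/7

Using pₖ = aₖpₖ₋₁ + pₖ₋₂, qₖ = aₖqₖ₋₁ + qₖ₋₂ (with p₋₁=1, p₋₂=0, q₋₁=0, q₋₂=1):
  k=0: a=8, p=8, q=1
  k=1: a=1, p=9, q=1
  k=2: a=6, p=62, q=7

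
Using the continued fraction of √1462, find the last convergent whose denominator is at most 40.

√1462 = [38; 4, 4, 4, 76, …] (period length 4).
Convergents:
  p_0/q_0 = 38/1
  p_1/q_1 = 153/4
  p_2/q_2 = 650/17
  p_3/q_3 = 2753/72
q_2 = 17 ≤ 40 < 72 = q_3, so the answer is 650/17.

650/17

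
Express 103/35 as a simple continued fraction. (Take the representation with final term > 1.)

103 = 2*35 + 33
35 = 1*33 + 2
33 = 16*2 + 1
2 = 2*1 + 0  (stop)
So 103/35 = [2; 1, 16, 2].

[2; 1, 16, 2]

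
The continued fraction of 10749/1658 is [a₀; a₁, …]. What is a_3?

10749 = 6·1658 + 801   →  a_0 = 6
1658 = 2·801 + 56   →  a_1 = 2
801 = 14·56 + 17   →  a_2 = 14
56 = 3·17 + 5   →  a_3 = 3

3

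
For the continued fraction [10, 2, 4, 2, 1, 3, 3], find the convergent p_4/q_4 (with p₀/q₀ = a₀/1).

Using pₖ = aₖpₖ₋₁ + pₖ₋₂, qₖ = aₖqₖ₋₁ + qₖ₋₂ (with p₋₁=1, p₋₂=0, q₋₁=0, q₋₂=1):
  k=0: a=10, p=10, q=1
  k=1: a=2, p=21, q=2
  k=2: a=4, p=94, q=9
  k=3: a=2, p=209, q=20
  k=4: a=1, p=303, q=29

303/29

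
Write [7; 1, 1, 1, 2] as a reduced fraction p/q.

61/8

Using pₖ = aₖpₖ₋₁ + pₖ₋₂ and qₖ = aₖqₖ₋₁ + qₖ₋₂:
  k=0: a=7, p=7, q=1
  k=1: a=1, p=8, q=1
  k=2: a=1, p=15, q=2
  k=3: a=1, p=23, q=3
  k=4: a=2, p=61, q=8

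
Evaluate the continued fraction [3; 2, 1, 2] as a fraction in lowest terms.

Using pₖ = aₖpₖ₋₁ + pₖ₋₂ and qₖ = aₖqₖ₋₁ + qₖ₋₂:
  k=0: a=3, p=3, q=1
  k=1: a=2, p=7, q=2
  k=2: a=1, p=10, q=3
  k=3: a=2, p=27, q=8

27/8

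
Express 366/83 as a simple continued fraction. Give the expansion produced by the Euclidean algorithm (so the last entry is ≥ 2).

366 = 4×83 + 34
83 = 2×34 + 15
34 = 2×15 + 4
15 = 3×4 + 3
4 = 1×3 + 1
3 = 3×1 + 0  (stop)
So 366/83 = [4; 2, 2, 3, 1, 3].

[4; 2, 2, 3, 1, 3]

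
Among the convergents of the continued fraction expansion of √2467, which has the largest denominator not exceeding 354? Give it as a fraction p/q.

14851/299

√2467 = [49; 1, 2, 49, 2, 1, 98, …] (period length 6).
Convergents:
  p_0/q_0 = 49/1
  p_1/q_1 = 50/1
  p_2/q_2 = 149/3
  p_3/q_3 = 7351/148
  p_4/q_4 = 14851/299
  p_5/q_5 = 22202/447
q_4 = 299 ≤ 354 < 447 = q_5, so the answer is 14851/299.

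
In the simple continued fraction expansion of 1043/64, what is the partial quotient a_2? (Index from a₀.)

2

1043 = 16·64 + 19   →  a_0 = 16
64 = 3·19 + 7   →  a_1 = 3
19 = 2·7 + 5   →  a_2 = 2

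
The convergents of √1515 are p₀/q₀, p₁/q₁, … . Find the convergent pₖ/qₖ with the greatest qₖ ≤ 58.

506/13

√1515 = [38; 1, 11, 1, 76, …] (period length 4).
Convergents:
  p_0/q_0 = 38/1
  p_1/q_1 = 39/1
  p_2/q_2 = 467/12
  p_3/q_3 = 506/13
  p_4/q_4 = 38923/1000
q_3 = 13 ≤ 58 < 1000 = q_4, so the answer is 506/13.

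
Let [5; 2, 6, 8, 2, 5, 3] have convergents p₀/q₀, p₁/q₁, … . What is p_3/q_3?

579/106

Using pₖ = aₖpₖ₋₁ + pₖ₋₂, qₖ = aₖqₖ₋₁ + qₖ₋₂ (with p₋₁=1, p₋₂=0, q₋₁=0, q₋₂=1):
  k=0: a=5, p=5, q=1
  k=1: a=2, p=11, q=2
  k=2: a=6, p=71, q=13
  k=3: a=8, p=579, q=106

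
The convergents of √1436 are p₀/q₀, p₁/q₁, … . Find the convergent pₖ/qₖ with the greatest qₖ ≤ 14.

√1436 = [37; 1, 8, 2, 18, 2, 8, 1, 74, …] (period length 8).
Convergents:
  p_0/q_0 = 37/1
  p_1/q_1 = 38/1
  p_2/q_2 = 341/9
  p_3/q_3 = 720/19
q_2 = 9 ≤ 14 < 19 = q_3, so the answer is 341/9.

341/9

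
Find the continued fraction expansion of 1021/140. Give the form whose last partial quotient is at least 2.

1021 = 7×140 + 41
140 = 3×41 + 17
41 = 2×17 + 7
17 = 2×7 + 3
7 = 2×3 + 1
3 = 3×1 + 0  (stop)
So 1021/140 = [7; 3, 2, 2, 2, 3].

[7; 3, 2, 2, 2, 3]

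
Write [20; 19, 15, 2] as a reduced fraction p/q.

Fold from the inside: start with 2/1.
  15 + 1/2 = 31/2
  19 + 2/31 = 591/31
  20 + 31/591 = 11851/591

11851/591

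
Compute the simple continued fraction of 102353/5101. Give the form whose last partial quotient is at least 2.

[20; 15, 3, 7, 15]

102353 = 20×5101 + 333
5101 = 15×333 + 106
333 = 3×106 + 15
106 = 7×15 + 1
15 = 15×1 + 0  (stop)
So 102353/5101 = [20; 15, 3, 7, 15].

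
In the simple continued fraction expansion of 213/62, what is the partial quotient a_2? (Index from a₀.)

3

213 = 3·62 + 27   →  a_0 = 3
62 = 2·27 + 8   →  a_1 = 2
27 = 3·8 + 3   →  a_2 = 3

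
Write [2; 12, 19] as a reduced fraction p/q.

477/229

Fold from the inside: start with 19/1.
  12 + 1/19 = 229/19
  2 + 19/229 = 477/229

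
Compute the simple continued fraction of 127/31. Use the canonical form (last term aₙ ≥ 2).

127 = 4·31 + 3
31 = 10·3 + 1
3 = 3·1 + 0  (stop)
So 127/31 = [4; 10, 3].

[4; 10, 3]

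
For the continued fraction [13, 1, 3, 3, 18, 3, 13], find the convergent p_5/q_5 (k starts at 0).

10010/727

Using pₖ = aₖpₖ₋₁ + pₖ₋₂, qₖ = aₖqₖ₋₁ + qₖ₋₂ (with p₋₁=1, p₋₂=0, q₋₁=0, q₋₂=1):
  k=0: a=13, p=13, q=1
  k=1: a=1, p=14, q=1
  k=2: a=3, p=55, q=4
  k=3: a=3, p=179, q=13
  k=4: a=18, p=3277, q=238
  k=5: a=3, p=10010, q=727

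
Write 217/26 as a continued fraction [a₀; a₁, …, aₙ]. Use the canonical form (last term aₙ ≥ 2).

[8; 2, 1, 8]

217 = 8×26 + 9
26 = 2×9 + 8
9 = 1×8 + 1
8 = 8×1 + 0  (stop)
So 217/26 = [8; 2, 1, 8].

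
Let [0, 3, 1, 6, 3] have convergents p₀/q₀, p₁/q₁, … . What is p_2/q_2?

1/4

Using pₖ = aₖpₖ₋₁ + pₖ₋₂, qₖ = aₖqₖ₋₁ + qₖ₋₂ (with p₋₁=1, p₋₂=0, q₋₁=0, q₋₂=1):
  k=0: a=0, p=0, q=1
  k=1: a=3, p=1, q=3
  k=2: a=1, p=1, q=4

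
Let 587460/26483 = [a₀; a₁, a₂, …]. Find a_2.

587460 = 22·26483 + 4834   →  a_0 = 22
26483 = 5·4834 + 2313   →  a_1 = 5
4834 = 2·2313 + 208   →  a_2 = 2

2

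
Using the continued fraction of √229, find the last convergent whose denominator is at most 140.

√229 = [15; 7, 1, 1, 7, 30, …] (period length 5).
Convergents:
  p_0/q_0 = 15/1
  p_1/q_1 = 106/7
  p_2/q_2 = 121/8
  p_3/q_3 = 227/15
  p_4/q_4 = 1710/113
  p_5/q_5 = 51527/3405
q_4 = 113 ≤ 140 < 3405 = q_5, so the answer is 1710/113.

1710/113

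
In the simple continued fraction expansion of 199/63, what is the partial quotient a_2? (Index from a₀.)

199 = 3·63 + 10   →  a_0 = 3
63 = 6·10 + 3   →  a_1 = 6
10 = 3·3 + 1   →  a_2 = 3

3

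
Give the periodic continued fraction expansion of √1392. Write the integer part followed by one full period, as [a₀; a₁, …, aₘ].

a₀ = ⌊√1392⌋ = 37.
With m₀=0, d₀=1 and mₖ₊₁ = dₖaₖ − mₖ, dₖ₊₁ = (n − mₖ₊₁²)/dₖ, aₖ₊₁ = ⌊(a₀+mₖ₊₁)/dₖ₊₁⌋:
  k=1: m=37, d=23, a=3
  k=2: m=32, d=16, a=4
  k=3: m=32, d=23, a=3
  k=4: m=37, d=1, a=74
d=1 and a=2a₀=74 at k=4, so the next step gives (m, d) = (37, 23) again — its k=1 value — and the period has length 4.

[37; 3, 4, 3, 74]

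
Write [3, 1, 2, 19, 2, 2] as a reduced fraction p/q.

1087/296

Using pₖ = aₖpₖ₋₁ + pₖ₋₂ and qₖ = aₖqₖ₋₁ + qₖ₋₂:
  k=0: a=3, p=3, q=1
  k=1: a=1, p=4, q=1
  k=2: a=2, p=11, q=3
  k=3: a=19, p=213, q=58
  k=4: a=2, p=437, q=119
  k=5: a=2, p=1087, q=296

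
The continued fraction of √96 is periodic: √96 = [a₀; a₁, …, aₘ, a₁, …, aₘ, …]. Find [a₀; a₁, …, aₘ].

a₀ = ⌊√96⌋ = 9.
With m₀=0, d₀=1 and mₖ₊₁ = dₖaₖ − mₖ, dₖ₊₁ = (n − mₖ₊₁²)/dₖ, aₖ₊₁ = ⌊(a₀+mₖ₊₁)/dₖ₊₁⌋:
  k=1: m=9, d=15, a=1
  k=2: m=6, d=4, a=3
  k=3: m=6, d=15, a=1
  k=4: m=9, d=1, a=18
d=1 and a=2a₀=18 at k=4, so the next step gives (m, d) = (9, 15) again — its k=1 value — and the period has length 4.

[9; 1, 3, 1, 18]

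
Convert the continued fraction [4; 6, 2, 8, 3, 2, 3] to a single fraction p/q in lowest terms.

11346/2731

Using pₖ = aₖpₖ₋₁ + pₖ₋₂ and qₖ = aₖqₖ₋₁ + qₖ₋₂:
  k=0: a=4, p=4, q=1
  k=1: a=6, p=25, q=6
  k=2: a=2, p=54, q=13
  k=3: a=8, p=457, q=110
  k=4: a=3, p=1425, q=343
  k=5: a=2, p=3307, q=796
  k=6: a=3, p=11346, q=2731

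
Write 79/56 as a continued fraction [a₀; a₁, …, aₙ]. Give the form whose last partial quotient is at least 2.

[1; 2, 2, 3, 3]

79 = 1·56 + 23
56 = 2·23 + 10
23 = 2·10 + 3
10 = 3·3 + 1
3 = 3·1 + 0  (stop)
So 79/56 = [1; 2, 2, 3, 3].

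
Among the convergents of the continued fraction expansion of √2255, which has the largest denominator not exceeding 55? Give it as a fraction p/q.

1757/37

√2255 = [47; 2, 18, 2, 94, …] (period length 4).
Convergents:
  p_0/q_0 = 47/1
  p_1/q_1 = 95/2
  p_2/q_2 = 1757/37
  p_3/q_3 = 3609/76
q_2 = 37 ≤ 55 < 76 = q_3, so the answer is 1757/37.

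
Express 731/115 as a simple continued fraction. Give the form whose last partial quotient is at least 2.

731 = 6·115 + 41
115 = 2·41 + 33
41 = 1·33 + 8
33 = 4·8 + 1
8 = 8·1 + 0  (stop)
So 731/115 = [6; 2, 1, 4, 8].

[6; 2, 1, 4, 8]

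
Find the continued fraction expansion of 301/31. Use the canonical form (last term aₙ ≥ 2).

[9; 1, 2, 2, 4]

301 = 9×31 + 22
31 = 1×22 + 9
22 = 2×9 + 4
9 = 2×4 + 1
4 = 4×1 + 0  (stop)
So 301/31 = [9; 1, 2, 2, 4].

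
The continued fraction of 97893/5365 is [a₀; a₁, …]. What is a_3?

97893 = 18·5365 + 1323   →  a_0 = 18
5365 = 4·1323 + 73   →  a_1 = 4
1323 = 18·73 + 9   →  a_2 = 18
73 = 8·9 + 1   →  a_3 = 8

8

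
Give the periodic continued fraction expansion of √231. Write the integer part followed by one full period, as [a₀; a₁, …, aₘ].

[15; 5, 30]

a₀ = ⌊√231⌋ = 15.
With m₀=0, d₀=1 and mₖ₊₁ = dₖaₖ − mₖ, dₖ₊₁ = (n − mₖ₊₁²)/dₖ, aₖ₊₁ = ⌊(a₀+mₖ₊₁)/dₖ₊₁⌋:
  k=1: m=15, d=6, a=5
  k=2: m=15, d=1, a=30
d=1 and a=2a₀=30 at k=2, so the next step gives (m, d) = (15, 6) again — its k=1 value — and the period has length 2.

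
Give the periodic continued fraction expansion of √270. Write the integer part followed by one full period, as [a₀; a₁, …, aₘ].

a₀ = ⌊√270⌋ = 16.
With m₀=0, d₀=1 and mₖ₊₁ = dₖaₖ − mₖ, dₖ₊₁ = (n − mₖ₊₁²)/dₖ, aₖ₊₁ = ⌊(a₀+mₖ₊₁)/dₖ₊₁⌋:
  k=1: m=16, d=14, a=2
  k=2: m=12, d=9, a=3
  k=3: m=15, d=5, a=6
  k=4: m=15, d=9, a=3
  k=5: m=12, d=14, a=2
  k=6: m=16, d=1, a=32
d=1 and a=2a₀=32 at k=6, so the next step gives (m, d) = (16, 14) again — its k=1 value — and the period has length 6.

[16; 2, 3, 6, 3, 2, 32]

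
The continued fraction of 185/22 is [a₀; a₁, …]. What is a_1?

185 = 8·22 + 9   →  a_0 = 8
22 = 2·9 + 4   →  a_1 = 2

2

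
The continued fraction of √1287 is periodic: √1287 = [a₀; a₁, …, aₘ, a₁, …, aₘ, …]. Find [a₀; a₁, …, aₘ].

a₀ = ⌊√1287⌋ = 35.
With m₀=0, d₀=1 and mₖ₊₁ = dₖaₖ − mₖ, dₖ₊₁ = (n − mₖ₊₁²)/dₖ, aₖ₊₁ = ⌊(a₀+mₖ₊₁)/dₖ₊₁⌋:
  k=1: m=35, d=62, a=1
  k=2: m=27, d=9, a=6
  k=3: m=27, d=62, a=1
  k=4: m=35, d=1, a=70
d=1 and a=2a₀=70 at k=4, so the next step gives (m, d) = (35, 62) again — its k=1 value — and the period has length 4.

[35; 1, 6, 1, 70]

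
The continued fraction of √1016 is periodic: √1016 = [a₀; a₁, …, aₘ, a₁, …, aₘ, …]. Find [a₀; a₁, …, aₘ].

a₀ = ⌊√1016⌋ = 31.
With m₀=0, d₀=1 and mₖ₊₁ = dₖaₖ − mₖ, dₖ₊₁ = (n − mₖ₊₁²)/dₖ, aₖ₊₁ = ⌊(a₀+mₖ₊₁)/dₖ₊₁⌋:
  k=1: m=31, d=55, a=1
  k=2: m=24, d=8, a=6
  k=3: m=24, d=55, a=1
  k=4: m=31, d=1, a=62
d=1 and a=2a₀=62 at k=4, so the next step gives (m, d) = (31, 55) again — its k=1 value — and the period has length 4.

[31; 1, 6, 1, 62]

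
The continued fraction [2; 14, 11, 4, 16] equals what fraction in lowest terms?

Using pₖ = aₖpₖ₋₁ + pₖ₋₂ and qₖ = aₖqₖ₋₁ + qₖ₋₂:
  k=0: a=2, p=2, q=1
  k=1: a=14, p=29, q=14
  k=2: a=11, p=321, q=155
  k=3: a=4, p=1313, q=634
  k=4: a=16, p=21329, q=10299

21329/10299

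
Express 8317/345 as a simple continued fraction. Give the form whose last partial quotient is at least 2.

[24; 9, 3, 12]

8317 = 24×345 + 37
345 = 9×37 + 12
37 = 3×12 + 1
12 = 12×1 + 0  (stop)
So 8317/345 = [24; 9, 3, 12].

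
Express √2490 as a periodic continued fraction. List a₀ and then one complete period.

a₀ = ⌊√2490⌋ = 49.
With m₀=0, d₀=1 and mₖ₊₁ = dₖaₖ − mₖ, dₖ₊₁ = (n − mₖ₊₁²)/dₖ, aₖ₊₁ = ⌊(a₀+mₖ₊₁)/dₖ₊₁⌋:
  k=1: m=49, d=89, a=1
  k=2: m=40, d=10, a=8
  k=3: m=40, d=89, a=1
  k=4: m=49, d=1, a=98
d=1 and a=2a₀=98 at k=4, so the next step gives (m, d) = (49, 89) again — its k=1 value — and the period has length 4.

[49; 1, 8, 1, 98]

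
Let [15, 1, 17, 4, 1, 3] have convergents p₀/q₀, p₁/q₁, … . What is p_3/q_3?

1164/73

Using pₖ = aₖpₖ₋₁ + pₖ₋₂, qₖ = aₖqₖ₋₁ + qₖ₋₂ (with p₋₁=1, p₋₂=0, q₋₁=0, q₋₂=1):
  k=0: a=15, p=15, q=1
  k=1: a=1, p=16, q=1
  k=2: a=17, p=287, q=18
  k=3: a=4, p=1164, q=73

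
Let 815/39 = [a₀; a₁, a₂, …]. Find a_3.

815 = 20·39 + 35   →  a_0 = 20
39 = 1·35 + 4   →  a_1 = 1
35 = 8·4 + 3   →  a_2 = 8
4 = 1·3 + 1   →  a_3 = 1

1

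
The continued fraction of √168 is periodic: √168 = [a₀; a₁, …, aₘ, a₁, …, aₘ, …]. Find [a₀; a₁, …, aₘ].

a₀ = ⌊√168⌋ = 12.
With m₀=0, d₀=1 and mₖ₊₁ = dₖaₖ − mₖ, dₖ₊₁ = (n − mₖ₊₁²)/dₖ, aₖ₊₁ = ⌊(a₀+mₖ₊₁)/dₖ₊₁⌋:
  k=1: m=12, d=24, a=1
  k=2: m=12, d=1, a=24
d=1 and a=2a₀=24 at k=2, so the next step gives (m, d) = (12, 24) again — its k=1 value — and the period has length 2.

[12; 1, 24]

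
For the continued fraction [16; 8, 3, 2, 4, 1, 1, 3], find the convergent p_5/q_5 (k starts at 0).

Using pₖ = aₖpₖ₋₁ + pₖ₋₂, qₖ = aₖqₖ₋₁ + qₖ₋₂ (with p₋₁=1, p₋₂=0, q₋₁=0, q₋₂=1):
  k=0: a=16, p=16, q=1
  k=1: a=8, p=129, q=8
  k=2: a=3, p=403, q=25
  k=3: a=2, p=935, q=58
  k=4: a=4, p=4143, q=257
  k=5: a=1, p=5078, q=315

5078/315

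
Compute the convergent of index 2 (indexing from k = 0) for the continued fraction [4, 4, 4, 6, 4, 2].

72/17

Using pₖ = aₖpₖ₋₁ + pₖ₋₂, qₖ = aₖqₖ₋₁ + qₖ₋₂ (with p₋₁=1, p₋₂=0, q₋₁=0, q₋₂=1):
  k=0: a=4, p=4, q=1
  k=1: a=4, p=17, q=4
  k=2: a=4, p=72, q=17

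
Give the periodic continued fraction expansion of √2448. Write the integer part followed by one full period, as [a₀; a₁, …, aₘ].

a₀ = ⌊√2448⌋ = 49.

[49; 2, 10, 2, 98]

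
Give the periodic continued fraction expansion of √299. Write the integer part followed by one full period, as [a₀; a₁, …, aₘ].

[17; 3, 2, 3, 34]

a₀ = ⌊√299⌋ = 17.
With m₀=0, d₀=1 and mₖ₊₁ = dₖaₖ − mₖ, dₖ₊₁ = (n − mₖ₊₁²)/dₖ, aₖ₊₁ = ⌊(a₀+mₖ₊₁)/dₖ₊₁⌋:
  k=1: m=17, d=10, a=3
  k=2: m=13, d=13, a=2
  k=3: m=13, d=10, a=3
  k=4: m=17, d=1, a=34
d=1 and a=2a₀=34 at k=4, so the next step gives (m, d) = (17, 10) again — its k=1 value — and the period has length 4.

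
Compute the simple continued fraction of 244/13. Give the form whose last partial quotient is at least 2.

[18; 1, 3, 3]

244 = 18·13 + 10
13 = 1·10 + 3
10 = 3·3 + 1
3 = 3·1 + 0  (stop)
So 244/13 = [18; 1, 3, 3].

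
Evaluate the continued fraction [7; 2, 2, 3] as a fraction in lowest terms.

126/17

Fold from the inside: start with 3/1.
  2 + 1/3 = 7/3
  2 + 3/7 = 17/7
  7 + 7/17 = 126/17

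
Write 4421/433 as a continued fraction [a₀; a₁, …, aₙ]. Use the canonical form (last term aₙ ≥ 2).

4421 = 10×433 + 91
433 = 4×91 + 69
91 = 1×69 + 22
69 = 3×22 + 3
22 = 7×3 + 1
3 = 3×1 + 0  (stop)
So 4421/433 = [10; 4, 1, 3, 7, 3].

[10; 4, 1, 3, 7, 3]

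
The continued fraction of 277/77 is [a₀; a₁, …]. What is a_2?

1

277 = 3·77 + 46   →  a_0 = 3
77 = 1·46 + 31   →  a_1 = 1
46 = 1·31 + 15   →  a_2 = 1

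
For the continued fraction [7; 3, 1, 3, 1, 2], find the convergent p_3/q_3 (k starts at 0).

109/15

Using pₖ = aₖpₖ₋₁ + pₖ₋₂, qₖ = aₖqₖ₋₁ + qₖ₋₂ (with p₋₁=1, p₋₂=0, q₋₁=0, q₋₂=1):
  k=0: a=7, p=7, q=1
  k=1: a=3, p=22, q=3
  k=2: a=1, p=29, q=4
  k=3: a=3, p=109, q=15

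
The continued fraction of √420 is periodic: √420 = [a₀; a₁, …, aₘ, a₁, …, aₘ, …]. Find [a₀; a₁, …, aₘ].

[20; 2, 40]

a₀ = ⌊√420⌋ = 20.
With m₀=0, d₀=1 and mₖ₊₁ = dₖaₖ − mₖ, dₖ₊₁ = (n − mₖ₊₁²)/dₖ, aₖ₊₁ = ⌊(a₀+mₖ₊₁)/dₖ₊₁⌋:
  k=1: m=20, d=20, a=2
  k=2: m=20, d=1, a=40
d=1 and a=2a₀=40 at k=2, so the next step gives (m, d) = (20, 20) again — its k=1 value — and the period has length 2.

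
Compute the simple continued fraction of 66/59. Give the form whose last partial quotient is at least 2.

[1; 8, 2, 3]

66 = 1*59 + 7
59 = 8*7 + 3
7 = 2*3 + 1
3 = 3*1 + 0  (stop)
So 66/59 = [1; 8, 2, 3].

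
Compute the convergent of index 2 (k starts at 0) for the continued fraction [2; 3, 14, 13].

Using pₖ = aₖpₖ₋₁ + pₖ₋₂, qₖ = aₖqₖ₋₁ + qₖ₋₂ (with p₋₁=1, p₋₂=0, q₋₁=0, q₋₂=1):
  k=0: a=2, p=2, q=1
  k=1: a=3, p=7, q=3
  k=2: a=14, p=100, q=43

100/43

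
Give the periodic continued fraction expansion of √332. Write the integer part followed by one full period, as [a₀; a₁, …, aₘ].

[18; 4, 1, 1, 8, 1, 1, 4, 36]

a₀ = ⌊√332⌋ = 18.
With m₀=0, d₀=1 and mₖ₊₁ = dₖaₖ − mₖ, dₖ₊₁ = (n − mₖ₊₁²)/dₖ, aₖ₊₁ = ⌊(a₀+mₖ₊₁)/dₖ₊₁⌋:
  k=1: m=18, d=8, a=4
  k=2: m=14, d=17, a=1
  k=3: m=3, d=19, a=1
  k=4: m=16, d=4, a=8
  k=5: m=16, d=19, a=1
  k=6: m=3, d=17, a=1
  k=7: m=14, d=8, a=4
  k=8: m=18, d=1, a=36
d=1 and a=2a₀=36 at k=8, so the next step gives (m, d) = (18, 8) again — its k=1 value — and the period has length 8.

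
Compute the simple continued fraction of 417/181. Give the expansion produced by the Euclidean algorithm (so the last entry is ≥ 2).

417 = 2*181 + 55
181 = 3*55 + 16
55 = 3*16 + 7
16 = 2*7 + 2
7 = 3*2 + 1
2 = 2*1 + 0  (stop)
So 417/181 = [2; 3, 3, 2, 3, 2].

[2; 3, 3, 2, 3, 2]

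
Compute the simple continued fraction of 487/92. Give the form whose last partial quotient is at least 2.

[5; 3, 2, 2, 5]

487 = 5*92 + 27
92 = 3*27 + 11
27 = 2*11 + 5
11 = 2*5 + 1
5 = 5*1 + 0  (stop)
So 487/92 = [5; 3, 2, 2, 5].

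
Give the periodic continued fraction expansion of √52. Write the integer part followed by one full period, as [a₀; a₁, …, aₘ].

a₀ = ⌊√52⌋ = 7.
With m₀=0, d₀=1 and mₖ₊₁ = dₖaₖ − mₖ, dₖ₊₁ = (n − mₖ₊₁²)/dₖ, aₖ₊₁ = ⌊(a₀+mₖ₊₁)/dₖ₊₁⌋:
  k=1: m=7, d=3, a=4
  k=2: m=5, d=9, a=1
  k=3: m=4, d=4, a=2
  k=4: m=4, d=9, a=1
  k=5: m=5, d=3, a=4
  k=6: m=7, d=1, a=14
d=1 and a=2a₀=14 at k=6, so the next step gives (m, d) = (7, 3) again — its k=1 value — and the period has length 6.

[7; 4, 1, 2, 1, 4, 14]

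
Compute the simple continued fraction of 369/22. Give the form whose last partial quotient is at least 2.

369 = 16*22 + 17
22 = 1*17 + 5
17 = 3*5 + 2
5 = 2*2 + 1
2 = 2*1 + 0  (stop)
So 369/22 = [16; 1, 3, 2, 2].

[16; 1, 3, 2, 2]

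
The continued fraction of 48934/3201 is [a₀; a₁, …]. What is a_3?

48934 = 15·3201 + 919   →  a_0 = 15
3201 = 3·919 + 444   →  a_1 = 3
919 = 2·444 + 31   →  a_2 = 2
444 = 14·31 + 10   →  a_3 = 14

14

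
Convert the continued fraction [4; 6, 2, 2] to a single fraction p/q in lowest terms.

133/32

Fold from the inside: start with 2/1.
  2 + 1/2 = 5/2
  6 + 2/5 = 32/5
  4 + 5/32 = 133/32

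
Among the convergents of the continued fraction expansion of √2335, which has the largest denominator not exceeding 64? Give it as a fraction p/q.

1353/28

√2335 = [48; 3, 9, 3, 96, …] (period length 4).
Convergents:
  p_0/q_0 = 48/1
  p_1/q_1 = 145/3
  p_2/q_2 = 1353/28
  p_3/q_3 = 4204/87
q_2 = 28 ≤ 64 < 87 = q_3, so the answer is 1353/28.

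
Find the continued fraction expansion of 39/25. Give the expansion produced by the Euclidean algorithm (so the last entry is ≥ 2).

[1; 1, 1, 3, 1, 2]

39 = 1·25 + 14
25 = 1·14 + 11
14 = 1·11 + 3
11 = 3·3 + 2
3 = 1·2 + 1
2 = 2·1 + 0  (stop)
So 39/25 = [1; 1, 1, 3, 1, 2].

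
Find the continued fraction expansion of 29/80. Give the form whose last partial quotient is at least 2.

29 = 0*80 + 29
80 = 2*29 + 22
29 = 1*22 + 7
22 = 3*7 + 1
7 = 7*1 + 0  (stop)
So 29/80 = [0; 2, 1, 3, 7].

[0; 2, 1, 3, 7]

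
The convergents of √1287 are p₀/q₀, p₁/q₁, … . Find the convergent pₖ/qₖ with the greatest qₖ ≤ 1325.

√1287 = [35; 1, 6, 1, 70, …] (period length 4).
Convergents:
  p_0/q_0 = 35/1
  p_1/q_1 = 36/1
  p_2/q_2 = 251/7
  p_3/q_3 = 287/8
  p_4/q_4 = 20341/567
  p_5/q_5 = 20628/575
  p_6/q_6 = 144109/4017
q_5 = 575 ≤ 1325 < 4017 = q_6, so the answer is 20628/575.

20628/575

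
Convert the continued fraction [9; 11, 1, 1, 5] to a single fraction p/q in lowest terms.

Fold from the inside: start with 5/1.
  1 + 1/5 = 6/5
  1 + 5/6 = 11/6
  11 + 6/11 = 127/11
  9 + 11/127 = 1154/127

1154/127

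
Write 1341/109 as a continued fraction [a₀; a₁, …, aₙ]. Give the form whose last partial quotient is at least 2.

[12; 3, 3, 3, 3]

1341 = 12·109 + 33
109 = 3·33 + 10
33 = 3·10 + 3
10 = 3·3 + 1
3 = 3·1 + 0  (stop)
So 1341/109 = [12; 3, 3, 3, 3].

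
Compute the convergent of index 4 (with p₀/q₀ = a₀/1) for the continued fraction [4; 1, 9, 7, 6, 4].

2137/436

Using pₖ = aₖpₖ₋₁ + pₖ₋₂, qₖ = aₖqₖ₋₁ + qₖ₋₂ (with p₋₁=1, p₋₂=0, q₋₁=0, q₋₂=1):
  k=0: a=4, p=4, q=1
  k=1: a=1, p=5, q=1
  k=2: a=9, p=49, q=10
  k=3: a=7, p=348, q=71
  k=4: a=6, p=2137, q=436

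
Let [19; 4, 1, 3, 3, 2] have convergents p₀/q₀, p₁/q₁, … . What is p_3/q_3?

Using pₖ = aₖpₖ₋₁ + pₖ₋₂, qₖ = aₖqₖ₋₁ + qₖ₋₂ (with p₋₁=1, p₋₂=0, q₋₁=0, q₋₂=1):
  k=0: a=19, p=19, q=1
  k=1: a=4, p=77, q=4
  k=2: a=1, p=96, q=5
  k=3: a=3, p=365, q=19

365/19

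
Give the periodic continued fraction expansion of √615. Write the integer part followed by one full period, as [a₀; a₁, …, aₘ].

a₀ = ⌊√615⌋ = 24.
With m₀=0, d₀=1 and mₖ₊₁ = dₖaₖ − mₖ, dₖ₊₁ = (n − mₖ₊₁²)/dₖ, aₖ₊₁ = ⌊(a₀+mₖ₊₁)/dₖ₊₁⌋:
  k=1: m=24, d=39, a=1
  k=2: m=15, d=10, a=3
  k=3: m=15, d=39, a=1
  k=4: m=24, d=1, a=48
d=1 and a=2a₀=48 at k=4, so the next step gives (m, d) = (24, 39) again — its k=1 value — and the period has length 4.

[24; 1, 3, 1, 48]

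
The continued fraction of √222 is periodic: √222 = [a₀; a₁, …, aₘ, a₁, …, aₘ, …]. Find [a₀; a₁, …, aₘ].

[14; 1, 8, 1, 28]

a₀ = ⌊√222⌋ = 14.
With m₀=0, d₀=1 and mₖ₊₁ = dₖaₖ − mₖ, dₖ₊₁ = (n − mₖ₊₁²)/dₖ, aₖ₊₁ = ⌊(a₀+mₖ₊₁)/dₖ₊₁⌋:
  k=1: m=14, d=26, a=1
  k=2: m=12, d=3, a=8
  k=3: m=12, d=26, a=1
  k=4: m=14, d=1, a=28
d=1 and a=2a₀=28 at k=4, so the next step gives (m, d) = (14, 26) again — its k=1 value — and the period has length 4.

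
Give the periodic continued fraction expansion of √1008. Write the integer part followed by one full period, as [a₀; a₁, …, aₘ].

[31; 1, 2, 1, 62]

a₀ = ⌊√1008⌋ = 31.
With m₀=0, d₀=1 and mₖ₊₁ = dₖaₖ − mₖ, dₖ₊₁ = (n − mₖ₊₁²)/dₖ, aₖ₊₁ = ⌊(a₀+mₖ₊₁)/dₖ₊₁⌋:
  k=1: m=31, d=47, a=1
  k=2: m=16, d=16, a=2
  k=3: m=16, d=47, a=1
  k=4: m=31, d=1, a=62
d=1 and a=2a₀=62 at k=4, so the next step gives (m, d) = (31, 47) again — its k=1 value — and the period has length 4.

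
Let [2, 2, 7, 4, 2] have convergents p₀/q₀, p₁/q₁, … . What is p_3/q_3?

153/62

Using pₖ = aₖpₖ₋₁ + pₖ₋₂, qₖ = aₖqₖ₋₁ + qₖ₋₂ (with p₋₁=1, p₋₂=0, q₋₁=0, q₋₂=1):
  k=0: a=2, p=2, q=1
  k=1: a=2, p=5, q=2
  k=2: a=7, p=37, q=15
  k=3: a=4, p=153, q=62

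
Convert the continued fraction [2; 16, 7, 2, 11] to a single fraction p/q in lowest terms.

5722/2775

Fold from the inside: start with 11/1.
  2 + 1/11 = 23/11
  7 + 11/23 = 172/23
  16 + 23/172 = 2775/172
  2 + 172/2775 = 5722/2775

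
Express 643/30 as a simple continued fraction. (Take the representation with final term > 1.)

[21; 2, 3, 4]

643 = 21*30 + 13
30 = 2*13 + 4
13 = 3*4 + 1
4 = 4*1 + 0  (stop)
So 643/30 = [21; 2, 3, 4].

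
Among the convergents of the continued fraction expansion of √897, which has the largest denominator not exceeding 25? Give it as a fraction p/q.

√897 = [29; 1, 18, 1, 58, …] (period length 4).
Convergents:
  p_0/q_0 = 29/1
  p_1/q_1 = 30/1
  p_2/q_2 = 569/19
  p_3/q_3 = 599/20
  p_4/q_4 = 35311/1179
q_3 = 20 ≤ 25 < 1179 = q_4, so the answer is 599/20.

599/20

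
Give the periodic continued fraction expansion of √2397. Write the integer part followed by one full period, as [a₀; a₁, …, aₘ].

a₀ = ⌊√2397⌋ = 48.
With m₀=0, d₀=1 and mₖ₊₁ = dₖaₖ − mₖ, dₖ₊₁ = (n − mₖ₊₁²)/dₖ, aₖ₊₁ = ⌊(a₀+mₖ₊₁)/dₖ₊₁⌋:
  k=1: m=48, d=93, a=1
  k=2: m=45, d=4, a=23
  k=3: m=47, d=47, a=2
  k=4: m=47, d=4, a=23
  k=5: m=45, d=93, a=1
  k=6: m=48, d=1, a=96
d=1 and a=2a₀=96 at k=6, so the next step gives (m, d) = (48, 93) again — its k=1 value — and the period has length 6.

[48; 1, 23, 2, 23, 1, 96]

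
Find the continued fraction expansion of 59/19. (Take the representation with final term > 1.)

59 = 3*19 + 2
19 = 9*2 + 1
2 = 2*1 + 0  (stop)
So 59/19 = [3; 9, 2].

[3; 9, 2]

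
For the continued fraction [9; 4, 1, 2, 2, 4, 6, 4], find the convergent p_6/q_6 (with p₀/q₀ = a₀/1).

Using pₖ = aₖpₖ₋₁ + pₖ₋₂, qₖ = aₖqₖ₋₁ + qₖ₋₂ (with p₋₁=1, p₋₂=0, q₋₁=0, q₋₂=1):
  k=0: a=9, p=9, q=1
  k=1: a=4, p=37, q=4
  k=2: a=1, p=46, q=5
  k=3: a=2, p=129, q=14
  k=4: a=2, p=304, q=33
  k=5: a=4, p=1345, q=146
  k=6: a=6, p=8374, q=909

8374/909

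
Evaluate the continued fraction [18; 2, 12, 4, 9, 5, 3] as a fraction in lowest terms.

284487/15394

Fold from the inside: start with 3/1.
  5 + 1/3 = 16/3
  9 + 3/16 = 147/16
  4 + 16/147 = 604/147
  12 + 147/604 = 7395/604
  2 + 604/7395 = 15394/7395
  18 + 7395/15394 = 284487/15394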